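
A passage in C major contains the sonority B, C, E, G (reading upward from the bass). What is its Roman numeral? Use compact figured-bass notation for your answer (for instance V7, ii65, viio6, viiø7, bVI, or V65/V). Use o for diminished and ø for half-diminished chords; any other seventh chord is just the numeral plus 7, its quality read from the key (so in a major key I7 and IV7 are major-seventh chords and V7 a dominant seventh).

Stacked in thirds the chord is C-E-G-B: a major seventh chord on C.
In C major, C is the tonic; the diatonic major seventh chord there is I7.
With B in the bass the chord is in third inversion, so the figured bass is 42.

I42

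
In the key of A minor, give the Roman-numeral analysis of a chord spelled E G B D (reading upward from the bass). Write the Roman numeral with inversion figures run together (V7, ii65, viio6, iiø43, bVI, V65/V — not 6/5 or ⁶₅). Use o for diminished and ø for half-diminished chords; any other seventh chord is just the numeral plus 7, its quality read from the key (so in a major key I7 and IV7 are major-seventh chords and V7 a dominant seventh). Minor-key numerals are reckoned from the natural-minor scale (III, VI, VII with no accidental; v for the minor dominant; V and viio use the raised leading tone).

Stacked in thirds the chord is E-G-B-D: a minor seventh chord on E.
In A minor, E is the dominant; the diatonic minor seventh chord there is v7.

v7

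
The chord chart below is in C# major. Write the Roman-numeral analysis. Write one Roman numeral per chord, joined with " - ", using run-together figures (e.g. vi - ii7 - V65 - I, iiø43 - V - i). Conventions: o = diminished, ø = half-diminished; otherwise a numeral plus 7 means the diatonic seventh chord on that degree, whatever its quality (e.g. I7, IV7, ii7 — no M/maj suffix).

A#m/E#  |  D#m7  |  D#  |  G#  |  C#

vi64 - ii7 - V/V - V - I

A#m/E#: root A# is the submediant; minor triad there is vi64.
D#m7: root D# is the supertonic; minor seventh chord there is ii7.
D# is the secondary dominant of V (major triad on D#): V/V.
G#: root G# is the dominant; major triad there is V.
C#: major triad on C# = scale degree 1 → I.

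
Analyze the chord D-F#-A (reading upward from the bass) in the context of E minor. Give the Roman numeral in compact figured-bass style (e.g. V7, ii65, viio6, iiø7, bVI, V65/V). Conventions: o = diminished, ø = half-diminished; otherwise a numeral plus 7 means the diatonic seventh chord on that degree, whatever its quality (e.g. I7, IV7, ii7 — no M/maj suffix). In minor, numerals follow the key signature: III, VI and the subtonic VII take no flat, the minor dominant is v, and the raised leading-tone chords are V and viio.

Stacked in thirds the chord is D-F#-A: a major triad on D.
In E minor, D is the subtonic; the diatonic major triad there is VII.

VII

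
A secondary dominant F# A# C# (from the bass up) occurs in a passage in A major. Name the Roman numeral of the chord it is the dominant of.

The chord is a major triad on F#.
A dominant resolves down a perfect fifth: F# → B. In A major, B is scale degree 2, i.e. ii.

ii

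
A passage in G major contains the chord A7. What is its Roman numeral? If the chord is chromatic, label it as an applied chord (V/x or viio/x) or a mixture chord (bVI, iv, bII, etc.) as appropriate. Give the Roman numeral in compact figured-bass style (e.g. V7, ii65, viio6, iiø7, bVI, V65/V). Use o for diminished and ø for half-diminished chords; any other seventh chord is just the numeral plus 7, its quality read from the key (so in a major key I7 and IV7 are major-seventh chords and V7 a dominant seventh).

The pitches A-C#-E-G form a dominant seventh chord rooted on A.
A is not a diatonic chord root with this quality in G major, but it lies a perfect fifth above D (V), so the chord functions as an applied dominant of V.

V7/V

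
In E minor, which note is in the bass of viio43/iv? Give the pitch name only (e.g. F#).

D

The applied chord viio43/iv is rooted on G#: G#-B-D-F.
The figure 43 means second inversion — the fifth is in the bass.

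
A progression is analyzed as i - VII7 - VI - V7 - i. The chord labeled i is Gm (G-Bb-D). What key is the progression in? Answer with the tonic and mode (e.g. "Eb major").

G minor

The anchor chord is a minor triad on G, labeled i.
If G is scale degree 1 and the mode makes that degree carry a minor triad, the tonic is G and the mode is minor.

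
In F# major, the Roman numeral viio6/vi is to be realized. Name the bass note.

E#

The applied chord viio6/vi is rooted on C##: C##-E#-G#.
The figure 6 means first inversion — the third is in the bass.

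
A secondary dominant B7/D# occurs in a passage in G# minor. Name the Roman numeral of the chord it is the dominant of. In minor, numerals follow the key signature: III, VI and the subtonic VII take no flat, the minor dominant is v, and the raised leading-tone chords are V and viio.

The chord is a dominant seventh chord on B.
A dominant resolves down a perfect fifth: B → E. In G# minor, E is scale degree 6, i.e. VI.

VI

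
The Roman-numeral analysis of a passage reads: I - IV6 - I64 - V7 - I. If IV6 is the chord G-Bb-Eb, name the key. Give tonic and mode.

Bb major

The chord Eb/G is a major triad rooted on Eb; its label is IV6.
If Eb is scale degree 4 and the mode makes that degree carry a major triad, the tonic is Bb and the mode is major.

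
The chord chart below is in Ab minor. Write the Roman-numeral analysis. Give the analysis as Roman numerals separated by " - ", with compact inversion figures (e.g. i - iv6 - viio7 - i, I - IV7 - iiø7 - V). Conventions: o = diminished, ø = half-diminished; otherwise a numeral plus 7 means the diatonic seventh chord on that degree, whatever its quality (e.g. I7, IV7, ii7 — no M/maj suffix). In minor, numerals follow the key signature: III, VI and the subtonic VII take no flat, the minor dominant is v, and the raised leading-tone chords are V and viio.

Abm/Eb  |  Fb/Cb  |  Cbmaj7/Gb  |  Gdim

Abm/Eb has root Ab, degree 1 in Ab minor, so i64.
Fb/Cb: root Fb is the submediant; major triad there is VI64.
Cbmaj7/Gb: major seventh chord on Cb = scale degree 3 → III43.
Gdim: diminished triad on G = scale degree 7 → viio.

i64 - VI64 - III43 - viio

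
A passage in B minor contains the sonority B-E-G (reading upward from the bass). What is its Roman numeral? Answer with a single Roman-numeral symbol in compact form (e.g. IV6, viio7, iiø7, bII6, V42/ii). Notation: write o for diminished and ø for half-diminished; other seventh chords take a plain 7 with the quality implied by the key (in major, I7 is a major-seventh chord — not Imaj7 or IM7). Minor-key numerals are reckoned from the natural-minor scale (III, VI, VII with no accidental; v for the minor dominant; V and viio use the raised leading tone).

iv64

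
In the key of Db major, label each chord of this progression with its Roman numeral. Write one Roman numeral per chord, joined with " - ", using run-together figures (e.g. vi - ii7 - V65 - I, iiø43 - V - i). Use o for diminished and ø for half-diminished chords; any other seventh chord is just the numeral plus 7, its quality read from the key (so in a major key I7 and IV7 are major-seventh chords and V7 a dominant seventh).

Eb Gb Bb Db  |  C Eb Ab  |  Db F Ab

ii7 - V6 - I

Eb-Gb-Bb-Db has root Eb, degree 2 in Db major, so ii7.
C-Eb-Ab: major triad on Ab = scale degree 5 → V6.
Db-F-Ab: root Db is the tonic; major triad there is I.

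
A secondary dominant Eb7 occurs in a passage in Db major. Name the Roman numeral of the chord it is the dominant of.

The chord is a dominant seventh chord on Eb.
A dominant resolves down a perfect fifth: Eb → Ab. In Db major, Ab is scale degree 5, i.e. V.

V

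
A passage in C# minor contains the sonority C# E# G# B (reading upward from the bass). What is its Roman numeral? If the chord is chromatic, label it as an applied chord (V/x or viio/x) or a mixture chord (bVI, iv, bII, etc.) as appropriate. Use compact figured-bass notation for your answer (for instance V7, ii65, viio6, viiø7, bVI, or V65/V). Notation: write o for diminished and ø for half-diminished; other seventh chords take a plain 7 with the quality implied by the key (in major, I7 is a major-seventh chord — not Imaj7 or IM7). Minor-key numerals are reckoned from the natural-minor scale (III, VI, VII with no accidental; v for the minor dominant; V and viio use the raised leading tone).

The pitches C#-E#-G#-B form a dominant seventh chord rooted on C#.
C# is not a diatonic chord root with this quality in C# minor, but it lies a perfect fifth above F# (iv), so the chord functions as an applied dominant of iv.

V7/iv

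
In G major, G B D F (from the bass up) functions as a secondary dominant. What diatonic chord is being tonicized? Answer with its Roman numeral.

The chord is a dominant seventh chord on G.
A dominant resolves down a perfect fifth: G → C. In G major, C is scale degree 4, i.e. IV.

IV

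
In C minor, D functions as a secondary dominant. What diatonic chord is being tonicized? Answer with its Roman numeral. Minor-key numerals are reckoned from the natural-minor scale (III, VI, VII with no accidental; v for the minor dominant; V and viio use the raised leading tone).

V

The chord is a major triad on D.
A dominant resolves down a perfect fifth: D → G. In C minor, G is scale degree 5, i.e. V.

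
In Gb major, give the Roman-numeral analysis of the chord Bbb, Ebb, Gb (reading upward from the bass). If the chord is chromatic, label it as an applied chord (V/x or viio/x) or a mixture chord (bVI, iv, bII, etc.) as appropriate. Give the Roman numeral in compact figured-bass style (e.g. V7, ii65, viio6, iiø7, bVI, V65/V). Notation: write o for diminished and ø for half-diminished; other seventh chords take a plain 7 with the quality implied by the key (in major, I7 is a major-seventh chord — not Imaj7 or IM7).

bVI64

Stacked in thirds the chord is Ebb-Gb-Bbb: a major triad on Ebb.
Ebb is the lowered sixth degree of Gb major (diatonic 6 would be Eb). This is a major triad on the lowered sixth degree, borrowed from the parallel minor.
With Bbb in the bass the chord is in second inversion, so the figured bass is 64.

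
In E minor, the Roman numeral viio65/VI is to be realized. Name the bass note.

D

The applied chord viio65/VI is rooted on B: B-D-F-Ab.
The figure 65 means first inversion — the third is in the bass.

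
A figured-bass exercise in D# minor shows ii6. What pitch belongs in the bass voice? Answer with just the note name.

ii in D# minor has root E#; the chord is E#-G#-B#.
The figure 6 means first inversion — the third is in the bass.

G#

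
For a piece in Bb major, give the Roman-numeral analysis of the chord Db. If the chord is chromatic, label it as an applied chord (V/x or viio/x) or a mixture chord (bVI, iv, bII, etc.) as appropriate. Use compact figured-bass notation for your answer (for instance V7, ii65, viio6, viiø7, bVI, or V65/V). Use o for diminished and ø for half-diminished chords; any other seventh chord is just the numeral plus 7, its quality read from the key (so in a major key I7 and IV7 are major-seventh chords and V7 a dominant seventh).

bIII

The pitches Db-F-Ab form a major triad rooted on Db.
Db is the lowered third degree of Bb major (diatonic 3 would be D). This is a major triad on the lowered third degree, borrowed from the parallel minor.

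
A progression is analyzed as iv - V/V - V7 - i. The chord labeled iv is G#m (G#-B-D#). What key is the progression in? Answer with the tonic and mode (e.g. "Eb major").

iv is given as G#-B-D# — a minor triad with root G#.
Counting down 3 scale steps from G# places the tonic on D#; a minor triad on degree 4 is diatonic only in minor.

D# minor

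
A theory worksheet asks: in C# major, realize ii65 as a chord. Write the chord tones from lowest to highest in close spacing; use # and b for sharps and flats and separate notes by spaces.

F# A# C# D#

The numeral's case and figure indicate a minor seventh chord. In C# major its root, the second degree, is D#.
Stacking thirds from D# gives D#-F#-A#-C#.
With the 65 figure the chord is in first inversion; from the bass F# upward in close position it reads F#-A#-C#-D#.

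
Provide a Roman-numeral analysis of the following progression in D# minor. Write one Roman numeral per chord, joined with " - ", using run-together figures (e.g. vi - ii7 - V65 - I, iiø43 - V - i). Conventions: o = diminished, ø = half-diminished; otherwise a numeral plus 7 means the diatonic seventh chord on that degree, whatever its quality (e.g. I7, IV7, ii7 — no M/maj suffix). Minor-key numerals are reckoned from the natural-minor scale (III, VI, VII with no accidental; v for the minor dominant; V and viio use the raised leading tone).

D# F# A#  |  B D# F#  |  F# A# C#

D#-F#-A#: minor triad on D# = scale degree 1 → i.
B-D#-F#: major triad on B = scale degree 6 → VI.
F#-A#-C# has root F#, degree 3 in D# minor, so III.

i - VI - III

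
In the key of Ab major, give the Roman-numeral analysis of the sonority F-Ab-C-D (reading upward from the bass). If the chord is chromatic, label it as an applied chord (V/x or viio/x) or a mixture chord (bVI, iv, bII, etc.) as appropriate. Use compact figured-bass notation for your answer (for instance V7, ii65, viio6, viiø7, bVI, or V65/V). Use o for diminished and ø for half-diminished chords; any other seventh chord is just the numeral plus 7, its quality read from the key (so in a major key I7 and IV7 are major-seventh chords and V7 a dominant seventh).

Stacked in thirds the chord is D-F-Ab-C: a half-diminished seventh chord on D.
D sits a half step below Eb (V in Ab major); a diminished chord there is the applied leading-tone chord of V.
With F in the bass the chord is in first inversion, so the figured bass is 65.

viiø65/V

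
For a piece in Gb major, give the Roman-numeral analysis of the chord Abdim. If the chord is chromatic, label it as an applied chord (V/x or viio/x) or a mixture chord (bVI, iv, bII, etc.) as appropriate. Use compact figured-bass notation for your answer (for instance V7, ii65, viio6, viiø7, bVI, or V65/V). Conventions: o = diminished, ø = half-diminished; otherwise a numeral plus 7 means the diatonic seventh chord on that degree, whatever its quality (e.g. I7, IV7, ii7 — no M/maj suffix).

iio

Stacked in thirds the chord is Ab-Cb-Ebb: a diminished triad on Ab.
Ab is the second degree of Gb major. This is the diminished supertonic triad, borrowed from the parallel minor.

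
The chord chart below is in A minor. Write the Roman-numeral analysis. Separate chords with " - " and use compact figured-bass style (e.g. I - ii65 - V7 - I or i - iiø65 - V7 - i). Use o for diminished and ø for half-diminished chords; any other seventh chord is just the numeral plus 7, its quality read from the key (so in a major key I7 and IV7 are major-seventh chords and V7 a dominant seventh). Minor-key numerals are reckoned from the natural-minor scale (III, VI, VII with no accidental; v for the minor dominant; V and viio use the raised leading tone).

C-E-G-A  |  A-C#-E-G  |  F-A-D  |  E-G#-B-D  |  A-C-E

C-E-G-A has root A, degree 1 in A minor, so i65.
A-C#-E-G is the secondary dominant of iv (dominant seventh chord on A): V7/iv.
F-A-D has root D, degree 4 in A minor, so iv6.
E-G#-B-D has root E, degree 5 in A minor, so V7.
A-C-E: minor triad on A = scale degree 1 → i.

i65 - V7/iv - iv6 - V7 - i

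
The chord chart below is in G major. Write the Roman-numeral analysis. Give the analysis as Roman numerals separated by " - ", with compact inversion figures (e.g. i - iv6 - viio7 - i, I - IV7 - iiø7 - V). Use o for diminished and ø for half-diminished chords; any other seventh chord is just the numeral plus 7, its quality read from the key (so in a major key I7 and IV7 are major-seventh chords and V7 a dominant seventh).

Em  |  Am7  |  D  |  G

vi - ii7 - V - I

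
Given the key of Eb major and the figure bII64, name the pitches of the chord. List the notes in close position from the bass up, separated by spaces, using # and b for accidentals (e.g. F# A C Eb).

bII64 is the Neapolitan chord — a major triad on the lowered second degree. In Eb major that root is Fb.
So the chord is Fb-Ab-Cb.
The figured bass 64 indicates second inversion, placing the fifth (Cb) in the bass: Cb-Fb-Ab.

Cb Fb Ab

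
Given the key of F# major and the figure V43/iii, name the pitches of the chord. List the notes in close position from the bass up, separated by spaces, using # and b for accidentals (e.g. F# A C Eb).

B# D# E# G##

The slash means an applied dominant: we want the dominant of iii. In F# major, iii is A# minor, and its dominant is built on E#.
Building a dominant seventh chord on E# gives E#-G##-B#-D#.
The figured bass 43 indicates second inversion, placing the fifth (B#) in the bass: B#-D#-E#-G##.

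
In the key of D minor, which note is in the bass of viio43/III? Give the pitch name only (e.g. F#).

Bb

The applied chord viio43/III is rooted on E: E-G-Bb-Db.
The figure 43 means second inversion — the fifth is in the bass.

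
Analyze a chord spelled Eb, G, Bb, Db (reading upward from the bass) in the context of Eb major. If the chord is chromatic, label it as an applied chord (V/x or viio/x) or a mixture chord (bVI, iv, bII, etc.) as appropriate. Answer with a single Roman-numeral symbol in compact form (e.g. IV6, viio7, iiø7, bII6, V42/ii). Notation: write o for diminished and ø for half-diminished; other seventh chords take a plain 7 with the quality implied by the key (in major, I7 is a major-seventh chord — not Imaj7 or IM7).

V7/IV

Stacked in thirds the chord is Eb-G-Bb-Db: a dominant seventh chord on Eb.
Eb is not a diatonic chord root with this quality in Eb major, but it lies a perfect fifth above Ab (IV), so the chord functions as an applied dominant of IV.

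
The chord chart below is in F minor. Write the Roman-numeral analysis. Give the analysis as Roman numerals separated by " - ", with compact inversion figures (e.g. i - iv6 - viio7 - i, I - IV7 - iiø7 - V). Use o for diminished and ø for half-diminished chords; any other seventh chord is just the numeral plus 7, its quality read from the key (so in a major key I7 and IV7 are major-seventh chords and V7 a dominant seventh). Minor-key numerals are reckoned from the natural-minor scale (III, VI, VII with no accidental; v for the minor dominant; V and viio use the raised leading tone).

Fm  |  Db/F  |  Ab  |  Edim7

i - VI6 - III - viio7

Fm has root F, degree 1 in F minor, so i.
Db/F: major triad on Db = scale degree 6 → VI6.
Ab has root Ab, degree 3 in F minor, so III.
Edim7: root E is the leading tone; fully diminished seventh chord there is viio7.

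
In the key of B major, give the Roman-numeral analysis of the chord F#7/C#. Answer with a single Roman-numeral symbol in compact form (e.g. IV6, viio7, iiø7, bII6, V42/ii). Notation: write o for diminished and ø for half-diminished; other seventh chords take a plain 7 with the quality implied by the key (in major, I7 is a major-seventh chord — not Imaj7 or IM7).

The pitches F#-A#-C#-E form a dominant seventh chord rooted on F#.
F# is scale degree 5 in B major, and a dominant seventh chord on that degree is written V7.
With C# in the bass the chord is in second inversion, so the figured bass is 43.

V43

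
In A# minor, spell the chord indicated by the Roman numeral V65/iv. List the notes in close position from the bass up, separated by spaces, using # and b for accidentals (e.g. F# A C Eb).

V65/iv is a secondary dominant — the dominant seventh of iv. iv in A# minor is D#, so the applied chord's root is A#, a perfect fifth above.
Building a dominant seventh chord on A# gives A#-C##-E#-G#.
The figured bass 65 indicates first inversion, placing the third (C##) in the bass: C##-E#-G#-A#.

C## E# G# A#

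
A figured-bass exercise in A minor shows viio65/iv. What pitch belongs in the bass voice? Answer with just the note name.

E

The applied chord viio65/iv is rooted on C#: C#-E-G-Bb.
The figure 65 means first inversion — the third is in the bass.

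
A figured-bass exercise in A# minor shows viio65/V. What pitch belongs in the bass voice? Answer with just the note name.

The applied chord viio65/V is rooted on D##: D##-F##-A#-C#.
The figure 65 means first inversion — the third is in the bass.

F##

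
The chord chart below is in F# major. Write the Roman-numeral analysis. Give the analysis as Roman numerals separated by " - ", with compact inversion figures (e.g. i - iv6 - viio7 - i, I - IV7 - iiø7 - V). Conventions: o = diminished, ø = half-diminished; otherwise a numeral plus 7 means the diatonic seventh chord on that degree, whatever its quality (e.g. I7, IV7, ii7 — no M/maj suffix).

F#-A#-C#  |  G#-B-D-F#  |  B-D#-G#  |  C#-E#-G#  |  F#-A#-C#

I - iiø7 - ii6 - V - I

F#-A#-C#: root F# is the tonic; major triad there is I.
G#-B-D-F#: half-diminished seventh chord on G# — chromatic; iiø7 (borrowed from the parallel minor).
B-D#-G#: root G# is the supertonic; minor triad there is ii6.
C#-E#-G#: major triad on C# = scale degree 5 → V.
F#-A#-C#: root F# is the tonic; major triad there is I.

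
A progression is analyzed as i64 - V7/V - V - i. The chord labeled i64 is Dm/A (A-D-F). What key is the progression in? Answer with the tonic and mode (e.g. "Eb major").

D minor

i64 is given as A-D-F — a minor triad with root D.
If D is scale degree 1 and the mode makes that degree carry a minor triad, the tonic is D and the mode is minor.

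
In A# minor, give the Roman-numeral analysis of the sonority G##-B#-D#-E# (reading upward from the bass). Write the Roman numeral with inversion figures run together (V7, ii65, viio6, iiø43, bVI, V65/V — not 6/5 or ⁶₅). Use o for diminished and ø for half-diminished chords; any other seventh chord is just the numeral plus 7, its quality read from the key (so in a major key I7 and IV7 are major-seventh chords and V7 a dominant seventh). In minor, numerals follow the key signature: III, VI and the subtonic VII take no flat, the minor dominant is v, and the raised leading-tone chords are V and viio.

The pitches E#-G##-B#-D# form a dominant seventh chord rooted on E#.
E# is scale degree 5 in A# minor, and a dominant seventh chord on that degree is written V7.
With G## in the bass the chord is in first inversion, so the figured bass is 65.

V65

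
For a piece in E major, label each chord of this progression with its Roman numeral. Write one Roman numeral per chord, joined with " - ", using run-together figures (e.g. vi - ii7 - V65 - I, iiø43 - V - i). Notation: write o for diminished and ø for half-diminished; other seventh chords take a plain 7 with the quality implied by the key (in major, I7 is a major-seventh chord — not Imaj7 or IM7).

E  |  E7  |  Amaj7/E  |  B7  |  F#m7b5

E has root E, degree 1 in E major, so I.
E7: a dominant seventh chord on E, the applied dominant of IV → V7/IV.
Amaj7/E: major seventh chord on A = scale degree 4 → IV43.
B7 has root B, degree 5 in E major, so V7.
F#m7b5 is non-diatonic — iiø7, a mixture chord from E minor.

I - V7/IV - IV43 - V7 - iiø7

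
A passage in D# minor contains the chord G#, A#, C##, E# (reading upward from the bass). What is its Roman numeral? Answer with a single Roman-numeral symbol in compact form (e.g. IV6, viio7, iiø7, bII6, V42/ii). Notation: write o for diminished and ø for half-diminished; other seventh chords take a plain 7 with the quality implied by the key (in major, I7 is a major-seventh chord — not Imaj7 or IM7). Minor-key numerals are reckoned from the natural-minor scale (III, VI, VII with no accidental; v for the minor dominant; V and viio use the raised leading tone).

V42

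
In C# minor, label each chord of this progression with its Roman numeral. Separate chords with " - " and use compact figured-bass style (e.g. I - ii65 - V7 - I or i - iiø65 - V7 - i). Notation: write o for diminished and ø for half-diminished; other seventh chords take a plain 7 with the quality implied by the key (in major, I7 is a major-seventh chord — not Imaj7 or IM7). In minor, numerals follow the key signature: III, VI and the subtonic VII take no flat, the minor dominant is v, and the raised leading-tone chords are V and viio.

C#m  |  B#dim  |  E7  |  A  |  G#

C#m: minor triad on C# = scale degree 1 → i.
B#dim: diminished triad on B# = scale degree 7 → viio.
E7: chromatic; E is V of VI, so V7/VI.
A has root A, degree 6 in C# minor, so VI.
G#: root G# is the dominant; major triad there is V.

i - viio - V7/VI - VI - V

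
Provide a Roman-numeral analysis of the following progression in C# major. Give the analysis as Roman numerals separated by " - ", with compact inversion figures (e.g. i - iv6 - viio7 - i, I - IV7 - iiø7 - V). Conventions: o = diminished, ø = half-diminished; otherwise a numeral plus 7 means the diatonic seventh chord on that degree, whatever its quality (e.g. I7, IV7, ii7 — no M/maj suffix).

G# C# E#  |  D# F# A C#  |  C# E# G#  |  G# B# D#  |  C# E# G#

G#-C#-E#: root C# is the tonic; major triad there is I64.
D#-F#-A-C#: D# with this quality isn't in the key; it's iiø7, borrowed from the parallel minor.
C#-E#-G#: major triad on C# = scale degree 1 → I.
G#-B#-D# has root G#, degree 5 in C# major, so V.
C#-E#-G#: major triad on C# = scale degree 1 → I.

I64 - iiø7 - I - V - I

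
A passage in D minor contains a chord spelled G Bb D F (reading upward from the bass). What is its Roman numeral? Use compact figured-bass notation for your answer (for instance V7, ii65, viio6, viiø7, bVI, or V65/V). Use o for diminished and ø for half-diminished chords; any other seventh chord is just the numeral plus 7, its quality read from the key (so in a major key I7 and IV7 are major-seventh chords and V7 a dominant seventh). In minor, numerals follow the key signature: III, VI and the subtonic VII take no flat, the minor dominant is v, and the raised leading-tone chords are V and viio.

The pitches G-Bb-D-F form a minor seventh chord rooted on G.
In D minor, G is the subdominant; the diatonic minor seventh chord there is iv7.

iv7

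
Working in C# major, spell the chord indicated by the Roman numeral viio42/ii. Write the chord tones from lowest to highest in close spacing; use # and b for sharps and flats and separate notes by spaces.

viio42/ii is a secondary leading-tone chord. The target ii is D# in C# major; the applied chord is rooted a semitone below, on C##.
Building a fully diminished seventh chord on C## gives C##-E#-G#-B.
The figured bass 42 indicates third inversion, placing the seventh (B) in the bass: B-C##-E#-G#.

B C## E# G#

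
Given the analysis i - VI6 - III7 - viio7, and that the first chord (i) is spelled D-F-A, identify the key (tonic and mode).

D minor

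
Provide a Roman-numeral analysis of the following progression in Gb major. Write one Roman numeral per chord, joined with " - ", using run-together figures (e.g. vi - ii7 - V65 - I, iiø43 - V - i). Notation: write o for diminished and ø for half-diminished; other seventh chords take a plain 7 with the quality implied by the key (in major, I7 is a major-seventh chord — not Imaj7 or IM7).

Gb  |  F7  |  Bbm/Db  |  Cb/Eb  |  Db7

Gb has root Gb, degree 1 in Gb major, so I.
F7: chromatic; F is V of iii, so V7/iii.
Bbm/Db has root Bb, degree 3 in Gb major, so iii6.
Cb/Eb: root Cb is the subdominant; major triad there is IV6.
Db7: root Db is the dominant; dominant seventh chord there is V7.

I - V7/iii - iii6 - IV6 - V7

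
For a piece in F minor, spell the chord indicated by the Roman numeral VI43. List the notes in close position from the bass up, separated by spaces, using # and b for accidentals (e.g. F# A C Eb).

Ab C Db F

In F minor, the submediant is Db, and the diatonic chord built there is a major seventh chord.
That chord is spelled Db-F-Ab-C.
The figured bass 43 indicates second inversion, placing the fifth (Ab) in the bass: Ab-C-Db-F.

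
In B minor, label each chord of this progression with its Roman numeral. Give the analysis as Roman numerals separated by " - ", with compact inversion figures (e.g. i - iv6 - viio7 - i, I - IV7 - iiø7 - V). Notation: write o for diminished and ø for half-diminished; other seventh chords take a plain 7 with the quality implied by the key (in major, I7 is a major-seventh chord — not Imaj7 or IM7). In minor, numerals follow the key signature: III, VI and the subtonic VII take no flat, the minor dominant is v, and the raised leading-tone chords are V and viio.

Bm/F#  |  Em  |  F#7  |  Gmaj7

Bm/F#: minor triad on B = scale degree 1 → i64.
Em: root E is the subdominant; minor triad there is iv.
F#7: dominant seventh chord on F# = scale degree 5 → V7.
Gmaj7: root G is the submediant; major seventh chord there is VI7.

i64 - iv - V7 - VI7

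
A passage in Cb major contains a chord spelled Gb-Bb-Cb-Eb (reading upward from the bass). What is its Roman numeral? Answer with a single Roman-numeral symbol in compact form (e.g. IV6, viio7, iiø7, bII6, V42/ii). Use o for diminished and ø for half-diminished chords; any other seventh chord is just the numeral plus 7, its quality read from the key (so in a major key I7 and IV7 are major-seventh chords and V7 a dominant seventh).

I43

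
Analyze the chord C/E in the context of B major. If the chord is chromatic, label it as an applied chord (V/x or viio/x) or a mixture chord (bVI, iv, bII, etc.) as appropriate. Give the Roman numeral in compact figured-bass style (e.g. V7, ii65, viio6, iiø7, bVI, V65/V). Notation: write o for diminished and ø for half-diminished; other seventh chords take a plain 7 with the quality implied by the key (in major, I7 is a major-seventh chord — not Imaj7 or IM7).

bII6

Stacked in thirds the chord is C-E-G: a major triad on C.
C is the lowered second degree of B major (diatonic 2 would be C#). This is the Neapolitan sixth — a major triad on the lowered second degree, here in its customary first inversion.
With E in the bass the chord is in first inversion, so the figured bass is 6.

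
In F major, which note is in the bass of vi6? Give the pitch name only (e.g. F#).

vi in F major has root D; the chord is D-F-A.
The figure 6 means first inversion — the third is in the bass.

F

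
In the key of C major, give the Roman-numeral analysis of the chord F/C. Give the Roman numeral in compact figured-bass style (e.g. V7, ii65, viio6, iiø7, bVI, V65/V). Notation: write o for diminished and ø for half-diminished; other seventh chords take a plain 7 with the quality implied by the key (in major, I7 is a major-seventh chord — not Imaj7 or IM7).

IV64

The pitches F-A-C form a major triad rooted on F.
In C major, F is the subdominant; the diatonic major triad there is IV.
With C in the bass the chord is in second inversion, so the figured bass is 64.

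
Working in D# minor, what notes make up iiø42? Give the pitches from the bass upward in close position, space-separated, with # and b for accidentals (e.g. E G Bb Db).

The numeral's case and figure indicate a half-diminished seventh chord. In D# minor its root, the supertonic, is E#.
Stacking thirds from E# gives E#-G#-B-D#.
The figured bass 42 indicates third inversion, placing the seventh (D#) in the bass: D#-E#-G#-B.

D# E# G# B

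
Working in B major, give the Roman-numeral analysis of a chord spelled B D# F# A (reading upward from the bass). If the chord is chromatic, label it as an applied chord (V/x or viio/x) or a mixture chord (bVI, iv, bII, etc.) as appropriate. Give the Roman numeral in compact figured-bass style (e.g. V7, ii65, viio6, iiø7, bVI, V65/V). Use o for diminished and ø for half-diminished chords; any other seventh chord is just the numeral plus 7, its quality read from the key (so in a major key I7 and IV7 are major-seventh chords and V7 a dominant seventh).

Stacked in thirds the chord is B-D#-F#-A: a dominant seventh chord on B.
B is not a diatonic chord root with this quality in B major, but it lies a perfect fifth above E (IV), so the chord functions as an applied dominant of IV.

V7/IV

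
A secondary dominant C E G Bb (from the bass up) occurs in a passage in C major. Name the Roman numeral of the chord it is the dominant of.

IV

The chord is a dominant seventh chord on C.
A dominant resolves down a perfect fifth: C → F. In C major, F is scale degree 4, i.e. IV.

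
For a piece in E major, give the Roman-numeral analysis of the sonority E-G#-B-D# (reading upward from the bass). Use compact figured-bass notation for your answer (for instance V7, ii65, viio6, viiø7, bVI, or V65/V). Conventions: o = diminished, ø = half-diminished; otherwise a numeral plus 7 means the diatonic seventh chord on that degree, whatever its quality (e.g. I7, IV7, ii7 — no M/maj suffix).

I7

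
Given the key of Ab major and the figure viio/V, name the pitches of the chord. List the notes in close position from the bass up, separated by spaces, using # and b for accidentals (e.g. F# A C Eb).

The slash marks an applied leading-tone chord: viio of V. In Ab major, V is Eb, so the leading tone to it is D, a half step below.
Building a diminished triad on D gives D-F-Ab.

D F Ab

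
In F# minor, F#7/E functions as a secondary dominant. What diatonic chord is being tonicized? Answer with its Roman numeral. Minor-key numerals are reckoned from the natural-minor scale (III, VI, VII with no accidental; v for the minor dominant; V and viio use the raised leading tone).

iv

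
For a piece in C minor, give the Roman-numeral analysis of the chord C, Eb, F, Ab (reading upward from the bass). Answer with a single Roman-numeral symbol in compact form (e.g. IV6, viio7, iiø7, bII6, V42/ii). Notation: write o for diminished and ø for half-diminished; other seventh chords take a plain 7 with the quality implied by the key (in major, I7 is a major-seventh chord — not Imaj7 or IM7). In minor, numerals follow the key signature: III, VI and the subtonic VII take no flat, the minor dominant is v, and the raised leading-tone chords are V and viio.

iv43

The pitches F-Ab-C-Eb form a minor seventh chord rooted on F.
In C minor, F is the subdominant; the diatonic minor seventh chord there is iv7.
With C in the bass the chord is in second inversion, so the figured bass is 43.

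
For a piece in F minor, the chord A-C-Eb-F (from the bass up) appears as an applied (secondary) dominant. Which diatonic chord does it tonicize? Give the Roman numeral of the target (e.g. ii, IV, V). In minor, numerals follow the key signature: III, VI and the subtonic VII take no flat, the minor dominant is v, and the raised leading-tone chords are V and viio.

iv

The chord is a dominant seventh chord on F.
A dominant resolves down a perfect fifth: F → Bb. In F minor, Bb is scale degree 4, i.e. iv.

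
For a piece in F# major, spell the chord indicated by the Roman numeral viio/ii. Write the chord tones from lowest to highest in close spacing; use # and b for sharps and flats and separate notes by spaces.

F## A# C#

viio/ii is a secondary leading-tone chord. The target ii is G# in F# major; the applied chord is rooted a semitone below, on F##.
Building a diminished triad on F## gives F##-A#-C#.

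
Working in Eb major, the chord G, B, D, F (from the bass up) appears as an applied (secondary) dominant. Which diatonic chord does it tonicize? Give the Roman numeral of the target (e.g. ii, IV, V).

vi

The chord is a dominant seventh chord on G.
A dominant resolves down a perfect fifth: G → C. In Eb major, C is scale degree 6, i.e. vi.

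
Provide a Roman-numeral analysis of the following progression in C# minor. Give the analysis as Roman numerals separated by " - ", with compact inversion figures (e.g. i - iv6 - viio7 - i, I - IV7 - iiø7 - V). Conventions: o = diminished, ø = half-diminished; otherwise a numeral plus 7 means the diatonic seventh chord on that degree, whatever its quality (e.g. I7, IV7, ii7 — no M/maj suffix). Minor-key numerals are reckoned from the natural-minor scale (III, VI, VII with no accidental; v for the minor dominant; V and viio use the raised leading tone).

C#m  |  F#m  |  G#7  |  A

i - iv - V7 - VI

C#m has root C#, degree 1 in C# minor, so i.
F#m has root F#, degree 4 in C# minor, so iv.
G#7 has root G#, degree 5 in C# minor, so V7.
A: root A is the submediant; major triad there is VI.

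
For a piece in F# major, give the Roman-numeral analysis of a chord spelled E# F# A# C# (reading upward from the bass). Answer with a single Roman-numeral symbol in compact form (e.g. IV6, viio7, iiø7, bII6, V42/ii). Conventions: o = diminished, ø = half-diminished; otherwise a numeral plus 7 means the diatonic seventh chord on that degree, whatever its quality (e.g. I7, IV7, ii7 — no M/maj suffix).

The pitches F#-A#-C#-E# form a major seventh chord rooted on F#.
F# is scale degree 1 in F# major, and a major seventh chord on that degree is written I7.
With E# in the bass the chord is in third inversion, so the figured bass is 42.

I42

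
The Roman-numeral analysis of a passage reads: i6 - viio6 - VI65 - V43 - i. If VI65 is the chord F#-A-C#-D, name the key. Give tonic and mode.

VI65 is given as F#-A-C#-D — a major seventh chord with root D.
Counting down 5 scale steps from D places the tonic on F#; a major seventh chord on degree 6 is diatonic only in minor.

F# minor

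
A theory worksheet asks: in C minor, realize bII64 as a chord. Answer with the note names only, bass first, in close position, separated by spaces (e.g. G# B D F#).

Ab Db F

bII64 is the Neapolitan chord — a major triad on the lowered second degree. In C minor that root is Db.
So the chord is Db-F-Ab, a major triad.
With the 64 figure the chord is in second inversion; from the bass Ab upward in close position it reads Ab-Db-F.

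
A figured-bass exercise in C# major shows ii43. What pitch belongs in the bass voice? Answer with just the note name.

A#

ii in C# major has root D#; the chord is D#-F#-A#-C#.
The figure 43 means second inversion — the fifth is in the bass.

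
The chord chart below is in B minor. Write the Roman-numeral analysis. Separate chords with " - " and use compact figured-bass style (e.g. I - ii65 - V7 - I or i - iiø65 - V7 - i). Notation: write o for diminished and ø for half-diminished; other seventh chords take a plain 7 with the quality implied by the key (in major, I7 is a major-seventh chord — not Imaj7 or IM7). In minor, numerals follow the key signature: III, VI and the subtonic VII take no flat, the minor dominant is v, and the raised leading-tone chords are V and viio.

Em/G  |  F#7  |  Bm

iv6 - V7 - i

Em/G has root E, degree 4 in B minor, so iv6.
F#7: root F# is the dominant; dominant seventh chord there is V7.
Bm: root B is the tonic; minor triad there is i.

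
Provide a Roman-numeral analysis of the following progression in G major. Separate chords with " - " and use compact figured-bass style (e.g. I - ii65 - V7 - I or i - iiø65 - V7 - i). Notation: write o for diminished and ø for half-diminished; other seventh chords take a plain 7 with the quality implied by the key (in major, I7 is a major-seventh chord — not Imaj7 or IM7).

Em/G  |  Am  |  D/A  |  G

vi6 - ii - V64 - I

Em/G: minor triad on E = scale degree 6 → vi6.
Am has root A, degree 2 in G major, so ii.
D/A: root D is the dominant; major triad there is V64.
G: major triad on G = scale degree 1 → I.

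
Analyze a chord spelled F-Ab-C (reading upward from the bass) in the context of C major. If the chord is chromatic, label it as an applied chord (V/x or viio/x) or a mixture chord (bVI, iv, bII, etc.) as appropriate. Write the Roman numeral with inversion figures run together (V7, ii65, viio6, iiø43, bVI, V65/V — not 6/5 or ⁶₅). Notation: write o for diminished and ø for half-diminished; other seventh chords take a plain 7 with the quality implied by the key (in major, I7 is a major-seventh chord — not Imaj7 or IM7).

iv

Stacked in thirds the chord is F-Ab-C: a minor triad on F.
F is the fourth degree of C major. This is the minor subdominant, borrowed from the parallel minor.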